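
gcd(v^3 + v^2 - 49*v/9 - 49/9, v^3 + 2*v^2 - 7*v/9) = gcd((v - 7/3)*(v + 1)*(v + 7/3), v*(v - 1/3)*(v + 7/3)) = v + 7/3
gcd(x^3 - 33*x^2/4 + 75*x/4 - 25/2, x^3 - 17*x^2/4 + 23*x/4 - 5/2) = x^2 - 13*x/4 + 5/2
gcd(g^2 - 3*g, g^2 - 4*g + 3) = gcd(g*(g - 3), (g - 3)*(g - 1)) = g - 3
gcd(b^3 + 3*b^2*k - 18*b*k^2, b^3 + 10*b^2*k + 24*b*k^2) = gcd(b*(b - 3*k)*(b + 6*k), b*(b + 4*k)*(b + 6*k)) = b^2 + 6*b*k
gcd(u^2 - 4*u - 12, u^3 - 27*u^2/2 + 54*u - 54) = u - 6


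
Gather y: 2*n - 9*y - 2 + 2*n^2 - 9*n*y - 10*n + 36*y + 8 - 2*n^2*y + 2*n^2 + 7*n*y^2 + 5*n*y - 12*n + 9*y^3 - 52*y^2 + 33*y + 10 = 4*n^2 - 20*n + 9*y^3 + y^2*(7*n - 52) + y*(-2*n^2 - 4*n + 60) + 16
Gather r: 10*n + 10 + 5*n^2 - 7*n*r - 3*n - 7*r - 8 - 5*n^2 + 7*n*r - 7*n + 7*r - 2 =0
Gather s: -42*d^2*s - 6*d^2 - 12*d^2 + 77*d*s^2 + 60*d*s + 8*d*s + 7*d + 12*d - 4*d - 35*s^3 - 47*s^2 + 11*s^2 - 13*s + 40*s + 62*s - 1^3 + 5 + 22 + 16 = -18*d^2 + 15*d - 35*s^3 + s^2*(77*d - 36) + s*(-42*d^2 + 68*d + 89) + 42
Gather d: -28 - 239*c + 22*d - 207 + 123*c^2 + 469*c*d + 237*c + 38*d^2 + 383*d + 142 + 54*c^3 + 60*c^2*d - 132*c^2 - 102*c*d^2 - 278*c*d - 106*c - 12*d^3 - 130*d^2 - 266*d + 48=54*c^3 - 9*c^2 - 108*c - 12*d^3 + d^2*(-102*c - 92) + d*(60*c^2 + 191*c + 139) - 45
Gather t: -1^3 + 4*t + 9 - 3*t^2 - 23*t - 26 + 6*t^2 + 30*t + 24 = 3*t^2 + 11*t + 6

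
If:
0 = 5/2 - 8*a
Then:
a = 5/16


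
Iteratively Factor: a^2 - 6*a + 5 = (a - 1)*(a - 5)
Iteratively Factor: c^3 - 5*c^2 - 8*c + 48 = (c + 3)*(c^2 - 8*c + 16) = (c - 4)*(c + 3)*(c - 4)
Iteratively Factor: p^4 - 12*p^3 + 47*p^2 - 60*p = (p - 3)*(p^3 - 9*p^2 + 20*p) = (p - 5)*(p - 3)*(p^2 - 4*p) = p*(p - 5)*(p - 3)*(p - 4)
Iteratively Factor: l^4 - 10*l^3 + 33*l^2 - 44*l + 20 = (l - 2)*(l^3 - 8*l^2 + 17*l - 10) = (l - 2)^2*(l^2 - 6*l + 5) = (l - 5)*(l - 2)^2*(l - 1)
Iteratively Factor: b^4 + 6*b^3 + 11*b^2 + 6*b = (b + 3)*(b^3 + 3*b^2 + 2*b) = (b + 1)*(b + 3)*(b^2 + 2*b) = (b + 1)*(b + 2)*(b + 3)*(b)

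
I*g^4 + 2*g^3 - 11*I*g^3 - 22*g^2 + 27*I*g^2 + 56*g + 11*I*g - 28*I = (g - 7)*(g - 4)*(g - I)*(I*g + 1)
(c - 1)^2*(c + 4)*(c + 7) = c^4 + 9*c^3 + 7*c^2 - 45*c + 28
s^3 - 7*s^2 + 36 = (s - 6)*(s - 3)*(s + 2)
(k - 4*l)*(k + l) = k^2 - 3*k*l - 4*l^2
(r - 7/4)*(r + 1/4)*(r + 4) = r^3 + 5*r^2/2 - 103*r/16 - 7/4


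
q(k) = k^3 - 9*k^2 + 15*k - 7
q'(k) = 3*k^2 - 18*k + 15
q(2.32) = -8.15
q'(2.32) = -10.61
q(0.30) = -3.28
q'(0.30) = 9.87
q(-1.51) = -53.61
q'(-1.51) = 49.02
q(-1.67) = -61.81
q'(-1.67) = 53.43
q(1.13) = -0.10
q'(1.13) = -1.51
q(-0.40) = -14.50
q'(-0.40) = 22.68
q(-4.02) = -277.71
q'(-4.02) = 135.84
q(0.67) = -0.69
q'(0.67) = 4.29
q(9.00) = 128.00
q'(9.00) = 96.00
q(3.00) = -16.00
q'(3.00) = -12.00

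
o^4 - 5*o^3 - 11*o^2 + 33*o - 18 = (o - 6)*(o - 1)^2*(o + 3)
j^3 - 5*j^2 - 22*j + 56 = (j - 7)*(j - 2)*(j + 4)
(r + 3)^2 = r^2 + 6*r + 9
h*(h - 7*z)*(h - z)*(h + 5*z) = h^4 - 3*h^3*z - 33*h^2*z^2 + 35*h*z^3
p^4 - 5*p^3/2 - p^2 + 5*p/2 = p*(p - 5/2)*(p - 1)*(p + 1)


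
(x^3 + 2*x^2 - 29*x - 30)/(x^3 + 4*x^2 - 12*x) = (x^2 - 4*x - 5)/(x*(x - 2))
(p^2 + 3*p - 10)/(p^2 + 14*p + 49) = (p^2 + 3*p - 10)/(p^2 + 14*p + 49)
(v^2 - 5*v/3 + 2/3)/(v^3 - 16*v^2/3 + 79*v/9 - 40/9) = 3*(3*v - 2)/(9*v^2 - 39*v + 40)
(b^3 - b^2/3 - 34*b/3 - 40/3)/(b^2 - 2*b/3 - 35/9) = 3*(b^2 - 2*b - 8)/(3*b - 7)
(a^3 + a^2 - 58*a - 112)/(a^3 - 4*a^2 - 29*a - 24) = (a^2 + 9*a + 14)/(a^2 + 4*a + 3)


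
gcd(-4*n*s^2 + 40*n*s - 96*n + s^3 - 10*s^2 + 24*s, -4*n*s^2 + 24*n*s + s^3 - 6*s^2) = -4*n*s + 24*n + s^2 - 6*s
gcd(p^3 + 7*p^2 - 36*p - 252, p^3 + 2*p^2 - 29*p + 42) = p + 7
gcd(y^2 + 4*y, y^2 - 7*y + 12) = 1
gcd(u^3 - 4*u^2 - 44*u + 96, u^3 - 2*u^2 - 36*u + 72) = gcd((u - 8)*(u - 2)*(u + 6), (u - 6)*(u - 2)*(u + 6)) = u^2 + 4*u - 12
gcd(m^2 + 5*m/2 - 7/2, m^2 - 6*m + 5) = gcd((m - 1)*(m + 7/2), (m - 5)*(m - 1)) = m - 1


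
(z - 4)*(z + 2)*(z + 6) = z^3 + 4*z^2 - 20*z - 48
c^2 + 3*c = c*(c + 3)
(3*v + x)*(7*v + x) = 21*v^2 + 10*v*x + x^2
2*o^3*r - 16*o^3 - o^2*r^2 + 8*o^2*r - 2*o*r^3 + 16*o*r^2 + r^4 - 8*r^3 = (-2*o + r)*(-o + r)*(o + r)*(r - 8)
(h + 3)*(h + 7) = h^2 + 10*h + 21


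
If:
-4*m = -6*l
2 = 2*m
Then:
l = 2/3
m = 1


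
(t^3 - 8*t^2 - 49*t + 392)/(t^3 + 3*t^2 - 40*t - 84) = (t^2 - 15*t + 56)/(t^2 - 4*t - 12)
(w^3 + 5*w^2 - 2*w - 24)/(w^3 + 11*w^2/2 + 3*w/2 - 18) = 2*(w - 2)/(2*w - 3)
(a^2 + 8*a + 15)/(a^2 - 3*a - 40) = (a + 3)/(a - 8)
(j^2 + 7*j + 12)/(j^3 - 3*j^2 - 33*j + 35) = (j^2 + 7*j + 12)/(j^3 - 3*j^2 - 33*j + 35)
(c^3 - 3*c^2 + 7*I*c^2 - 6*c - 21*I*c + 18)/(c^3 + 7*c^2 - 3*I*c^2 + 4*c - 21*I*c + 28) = (c^2 + c*(-3 + 6*I) - 18*I)/(c^2 + c*(7 - 4*I) - 28*I)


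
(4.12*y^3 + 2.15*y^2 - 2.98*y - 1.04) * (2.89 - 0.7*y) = -2.884*y^4 + 10.4018*y^3 + 8.2995*y^2 - 7.8842*y - 3.0056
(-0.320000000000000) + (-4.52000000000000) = -4.84000000000000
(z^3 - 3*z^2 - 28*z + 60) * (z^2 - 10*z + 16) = z^5 - 13*z^4 + 18*z^3 + 292*z^2 - 1048*z + 960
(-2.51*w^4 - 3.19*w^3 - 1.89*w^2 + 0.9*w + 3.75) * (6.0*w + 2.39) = -15.06*w^5 - 25.1389*w^4 - 18.9641*w^3 + 0.8829*w^2 + 24.651*w + 8.9625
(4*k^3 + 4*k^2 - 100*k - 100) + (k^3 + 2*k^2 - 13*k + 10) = 5*k^3 + 6*k^2 - 113*k - 90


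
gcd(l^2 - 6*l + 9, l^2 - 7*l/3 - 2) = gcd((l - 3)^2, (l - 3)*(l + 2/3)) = l - 3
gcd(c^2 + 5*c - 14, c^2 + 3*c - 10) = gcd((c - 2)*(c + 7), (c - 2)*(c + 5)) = c - 2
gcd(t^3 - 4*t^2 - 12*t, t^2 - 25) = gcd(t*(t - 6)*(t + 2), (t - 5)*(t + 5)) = 1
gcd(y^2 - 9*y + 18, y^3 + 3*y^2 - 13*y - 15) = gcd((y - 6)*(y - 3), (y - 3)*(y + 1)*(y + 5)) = y - 3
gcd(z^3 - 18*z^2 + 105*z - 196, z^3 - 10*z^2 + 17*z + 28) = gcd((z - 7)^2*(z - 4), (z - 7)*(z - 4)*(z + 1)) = z^2 - 11*z + 28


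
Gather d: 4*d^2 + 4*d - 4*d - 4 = 4*d^2 - 4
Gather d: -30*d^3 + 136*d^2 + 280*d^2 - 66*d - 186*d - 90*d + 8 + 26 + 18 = -30*d^3 + 416*d^2 - 342*d + 52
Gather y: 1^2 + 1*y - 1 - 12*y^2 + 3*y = -12*y^2 + 4*y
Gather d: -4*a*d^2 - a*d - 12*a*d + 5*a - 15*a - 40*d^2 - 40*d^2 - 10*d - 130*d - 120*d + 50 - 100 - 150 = -10*a + d^2*(-4*a - 80) + d*(-13*a - 260) - 200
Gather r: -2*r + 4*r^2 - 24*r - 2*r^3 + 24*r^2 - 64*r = -2*r^3 + 28*r^2 - 90*r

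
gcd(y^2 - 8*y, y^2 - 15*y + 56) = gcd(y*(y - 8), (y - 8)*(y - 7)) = y - 8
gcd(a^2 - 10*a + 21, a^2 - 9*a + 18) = a - 3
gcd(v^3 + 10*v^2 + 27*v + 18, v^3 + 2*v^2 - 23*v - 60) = v + 3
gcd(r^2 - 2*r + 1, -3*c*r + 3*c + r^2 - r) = r - 1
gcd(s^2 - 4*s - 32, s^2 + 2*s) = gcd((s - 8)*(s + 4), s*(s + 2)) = 1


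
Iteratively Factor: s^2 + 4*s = (s + 4)*(s)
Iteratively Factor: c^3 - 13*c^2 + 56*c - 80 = (c - 5)*(c^2 - 8*c + 16) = (c - 5)*(c - 4)*(c - 4)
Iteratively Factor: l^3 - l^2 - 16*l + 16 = (l - 1)*(l^2 - 16) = (l - 4)*(l - 1)*(l + 4)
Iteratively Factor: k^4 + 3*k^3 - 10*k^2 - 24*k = (k + 4)*(k^3 - k^2 - 6*k) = k*(k + 4)*(k^2 - k - 6) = k*(k - 3)*(k + 4)*(k + 2)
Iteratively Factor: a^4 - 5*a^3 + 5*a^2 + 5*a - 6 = (a - 3)*(a^3 - 2*a^2 - a + 2) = (a - 3)*(a + 1)*(a^2 - 3*a + 2) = (a - 3)*(a - 2)*(a + 1)*(a - 1)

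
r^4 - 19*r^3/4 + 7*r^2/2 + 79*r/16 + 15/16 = (r - 3)*(r - 5/2)*(r + 1/4)*(r + 1/2)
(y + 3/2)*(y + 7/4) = y^2 + 13*y/4 + 21/8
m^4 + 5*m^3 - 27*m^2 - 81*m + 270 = (m - 3)^2*(m + 5)*(m + 6)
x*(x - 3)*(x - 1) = x^3 - 4*x^2 + 3*x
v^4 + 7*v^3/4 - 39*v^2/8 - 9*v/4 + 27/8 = (v - 3/2)*(v - 3/4)*(v + 1)*(v + 3)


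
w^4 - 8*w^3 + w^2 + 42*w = w*(w - 7)*(w - 3)*(w + 2)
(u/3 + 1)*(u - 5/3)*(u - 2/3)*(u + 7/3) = u^4/3 + u^3 - 13*u^2/9 - 281*u/81 + 70/27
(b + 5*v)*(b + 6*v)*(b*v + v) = b^3*v + 11*b^2*v^2 + b^2*v + 30*b*v^3 + 11*b*v^2 + 30*v^3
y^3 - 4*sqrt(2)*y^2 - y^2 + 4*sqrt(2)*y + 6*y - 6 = (y - 1)*(y - 3*sqrt(2))*(y - sqrt(2))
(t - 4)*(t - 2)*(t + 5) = t^3 - t^2 - 22*t + 40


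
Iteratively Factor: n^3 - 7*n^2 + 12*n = (n - 3)*(n^2 - 4*n) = (n - 4)*(n - 3)*(n)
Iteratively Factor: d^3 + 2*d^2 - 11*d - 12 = (d + 1)*(d^2 + d - 12) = (d - 3)*(d + 1)*(d + 4)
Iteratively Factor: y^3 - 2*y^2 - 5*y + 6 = (y + 2)*(y^2 - 4*y + 3) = (y - 1)*(y + 2)*(y - 3)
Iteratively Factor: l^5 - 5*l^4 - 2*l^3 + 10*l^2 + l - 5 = (l - 1)*(l^4 - 4*l^3 - 6*l^2 + 4*l + 5) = (l - 5)*(l - 1)*(l^3 + l^2 - l - 1) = (l - 5)*(l - 1)^2*(l^2 + 2*l + 1) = (l - 5)*(l - 1)^2*(l + 1)*(l + 1)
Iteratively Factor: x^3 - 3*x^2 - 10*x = (x - 5)*(x^2 + 2*x) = (x - 5)*(x + 2)*(x)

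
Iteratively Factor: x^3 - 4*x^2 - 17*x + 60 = (x - 3)*(x^2 - x - 20) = (x - 3)*(x + 4)*(x - 5)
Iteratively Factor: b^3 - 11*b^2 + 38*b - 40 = (b - 5)*(b^2 - 6*b + 8) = (b - 5)*(b - 4)*(b - 2)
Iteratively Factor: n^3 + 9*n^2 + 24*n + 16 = (n + 4)*(n^2 + 5*n + 4) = (n + 4)^2*(n + 1)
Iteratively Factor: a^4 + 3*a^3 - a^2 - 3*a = (a + 1)*(a^3 + 2*a^2 - 3*a) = a*(a + 1)*(a^2 + 2*a - 3) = a*(a + 1)*(a + 3)*(a - 1)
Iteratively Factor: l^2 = (l)*(l)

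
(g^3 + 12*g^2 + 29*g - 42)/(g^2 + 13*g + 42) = g - 1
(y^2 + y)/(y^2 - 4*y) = (y + 1)/(y - 4)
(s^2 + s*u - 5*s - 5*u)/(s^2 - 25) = (s + u)/(s + 5)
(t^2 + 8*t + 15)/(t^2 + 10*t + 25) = (t + 3)/(t + 5)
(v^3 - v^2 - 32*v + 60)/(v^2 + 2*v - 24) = (v^2 - 7*v + 10)/(v - 4)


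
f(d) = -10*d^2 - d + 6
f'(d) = -20*d - 1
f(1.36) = -13.86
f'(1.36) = -28.20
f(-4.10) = -158.00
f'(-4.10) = 81.00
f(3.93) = -152.38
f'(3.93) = -79.60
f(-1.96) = -30.46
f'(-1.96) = 38.20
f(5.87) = -344.44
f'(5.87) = -118.40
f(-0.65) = 2.42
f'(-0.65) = 12.00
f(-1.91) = -28.57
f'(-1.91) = 37.20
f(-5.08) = -246.98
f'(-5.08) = 100.60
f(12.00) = -1446.00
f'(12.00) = -241.00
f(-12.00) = -1422.00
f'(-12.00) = 239.00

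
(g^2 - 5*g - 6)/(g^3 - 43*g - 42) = (g - 6)/(g^2 - g - 42)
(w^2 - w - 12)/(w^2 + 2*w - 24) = (w + 3)/(w + 6)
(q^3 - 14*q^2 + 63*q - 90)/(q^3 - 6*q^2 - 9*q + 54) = (q - 5)/(q + 3)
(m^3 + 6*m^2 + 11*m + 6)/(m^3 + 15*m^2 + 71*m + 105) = (m^2 + 3*m + 2)/(m^2 + 12*m + 35)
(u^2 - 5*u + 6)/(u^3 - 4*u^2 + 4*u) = (u - 3)/(u*(u - 2))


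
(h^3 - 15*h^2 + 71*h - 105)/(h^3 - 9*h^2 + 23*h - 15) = (h - 7)/(h - 1)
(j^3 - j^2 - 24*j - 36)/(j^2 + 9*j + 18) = (j^2 - 4*j - 12)/(j + 6)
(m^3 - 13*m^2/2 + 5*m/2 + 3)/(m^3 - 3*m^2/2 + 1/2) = (m - 6)/(m - 1)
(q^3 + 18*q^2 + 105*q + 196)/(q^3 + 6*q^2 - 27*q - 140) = (q + 7)/(q - 5)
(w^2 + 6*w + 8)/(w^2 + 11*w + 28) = (w + 2)/(w + 7)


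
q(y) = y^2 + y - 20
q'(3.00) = 7.00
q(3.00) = -8.00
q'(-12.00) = -23.00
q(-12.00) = 112.00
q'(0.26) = 1.52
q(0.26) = -19.67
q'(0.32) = 1.64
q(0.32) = -19.58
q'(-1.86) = -2.72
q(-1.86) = -18.40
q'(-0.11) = 0.78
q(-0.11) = -20.10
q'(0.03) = 1.06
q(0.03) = -19.97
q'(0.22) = 1.44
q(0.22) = -19.73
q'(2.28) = 5.56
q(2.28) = -12.52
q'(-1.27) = -1.54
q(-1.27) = -19.66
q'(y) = 2*y + 1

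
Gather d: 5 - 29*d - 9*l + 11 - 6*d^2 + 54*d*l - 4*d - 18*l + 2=-6*d^2 + d*(54*l - 33) - 27*l + 18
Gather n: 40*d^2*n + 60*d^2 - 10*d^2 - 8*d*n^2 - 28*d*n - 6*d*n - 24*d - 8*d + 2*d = 50*d^2 - 8*d*n^2 - 30*d + n*(40*d^2 - 34*d)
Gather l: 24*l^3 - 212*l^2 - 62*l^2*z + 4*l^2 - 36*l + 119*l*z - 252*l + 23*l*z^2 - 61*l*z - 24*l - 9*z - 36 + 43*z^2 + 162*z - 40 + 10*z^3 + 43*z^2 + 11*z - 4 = 24*l^3 + l^2*(-62*z - 208) + l*(23*z^2 + 58*z - 312) + 10*z^3 + 86*z^2 + 164*z - 80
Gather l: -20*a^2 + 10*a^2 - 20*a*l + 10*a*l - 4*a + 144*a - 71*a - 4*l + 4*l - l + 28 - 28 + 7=-10*a^2 + 69*a + l*(-10*a - 1) + 7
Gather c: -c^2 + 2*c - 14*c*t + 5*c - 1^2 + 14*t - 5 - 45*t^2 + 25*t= -c^2 + c*(7 - 14*t) - 45*t^2 + 39*t - 6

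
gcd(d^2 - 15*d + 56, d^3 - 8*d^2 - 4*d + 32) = d - 8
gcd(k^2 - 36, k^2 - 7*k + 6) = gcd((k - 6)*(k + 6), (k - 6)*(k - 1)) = k - 6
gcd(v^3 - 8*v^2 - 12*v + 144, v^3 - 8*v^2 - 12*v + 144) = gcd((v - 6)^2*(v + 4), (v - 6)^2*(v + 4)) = v^3 - 8*v^2 - 12*v + 144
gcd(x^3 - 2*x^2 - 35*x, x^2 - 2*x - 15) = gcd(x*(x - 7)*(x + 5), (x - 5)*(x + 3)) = 1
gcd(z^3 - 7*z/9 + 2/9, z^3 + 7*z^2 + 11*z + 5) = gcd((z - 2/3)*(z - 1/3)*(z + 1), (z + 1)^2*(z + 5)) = z + 1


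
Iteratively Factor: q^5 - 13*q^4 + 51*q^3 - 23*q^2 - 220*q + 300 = (q + 2)*(q^4 - 15*q^3 + 81*q^2 - 185*q + 150) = (q - 2)*(q + 2)*(q^3 - 13*q^2 + 55*q - 75) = (q - 3)*(q - 2)*(q + 2)*(q^2 - 10*q + 25) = (q - 5)*(q - 3)*(q - 2)*(q + 2)*(q - 5)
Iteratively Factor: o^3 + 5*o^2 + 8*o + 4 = (o + 1)*(o^2 + 4*o + 4) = (o + 1)*(o + 2)*(o + 2)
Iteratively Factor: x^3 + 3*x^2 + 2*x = (x)*(x^2 + 3*x + 2) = x*(x + 1)*(x + 2)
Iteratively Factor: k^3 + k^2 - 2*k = (k)*(k^2 + k - 2) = k*(k + 2)*(k - 1)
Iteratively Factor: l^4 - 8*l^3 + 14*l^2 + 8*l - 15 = (l + 1)*(l^3 - 9*l^2 + 23*l - 15) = (l - 1)*(l + 1)*(l^2 - 8*l + 15) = (l - 3)*(l - 1)*(l + 1)*(l - 5)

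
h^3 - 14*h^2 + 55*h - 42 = (h - 7)*(h - 6)*(h - 1)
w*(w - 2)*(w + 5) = w^3 + 3*w^2 - 10*w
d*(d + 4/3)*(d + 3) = d^3 + 13*d^2/3 + 4*d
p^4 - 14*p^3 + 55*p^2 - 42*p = p*(p - 7)*(p - 6)*(p - 1)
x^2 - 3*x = x*(x - 3)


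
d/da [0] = 0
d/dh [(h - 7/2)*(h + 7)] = 2*h + 7/2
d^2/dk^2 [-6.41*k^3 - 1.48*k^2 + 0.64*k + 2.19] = -38.46*k - 2.96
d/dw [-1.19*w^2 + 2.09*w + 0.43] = 2.09 - 2.38*w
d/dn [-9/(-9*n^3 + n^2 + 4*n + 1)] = 9*(-27*n^2 + 2*n + 4)/(-9*n^3 + n^2 + 4*n + 1)^2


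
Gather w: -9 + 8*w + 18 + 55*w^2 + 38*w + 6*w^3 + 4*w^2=6*w^3 + 59*w^2 + 46*w + 9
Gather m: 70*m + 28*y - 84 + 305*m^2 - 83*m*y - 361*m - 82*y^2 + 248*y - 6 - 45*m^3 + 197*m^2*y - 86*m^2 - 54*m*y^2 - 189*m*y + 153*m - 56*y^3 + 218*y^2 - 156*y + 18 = -45*m^3 + m^2*(197*y + 219) + m*(-54*y^2 - 272*y - 138) - 56*y^3 + 136*y^2 + 120*y - 72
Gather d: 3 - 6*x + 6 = 9 - 6*x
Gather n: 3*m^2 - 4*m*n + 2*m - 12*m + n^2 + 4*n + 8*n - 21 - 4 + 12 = 3*m^2 - 10*m + n^2 + n*(12 - 4*m) - 13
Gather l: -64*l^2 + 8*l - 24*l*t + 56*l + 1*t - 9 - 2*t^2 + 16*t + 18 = -64*l^2 + l*(64 - 24*t) - 2*t^2 + 17*t + 9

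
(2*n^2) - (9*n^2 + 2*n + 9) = -7*n^2 - 2*n - 9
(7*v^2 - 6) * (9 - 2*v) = -14*v^3 + 63*v^2 + 12*v - 54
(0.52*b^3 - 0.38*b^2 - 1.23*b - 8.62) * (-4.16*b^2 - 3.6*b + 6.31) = -2.1632*b^5 - 0.2912*b^4 + 9.766*b^3 + 37.8894*b^2 + 23.2707*b - 54.3922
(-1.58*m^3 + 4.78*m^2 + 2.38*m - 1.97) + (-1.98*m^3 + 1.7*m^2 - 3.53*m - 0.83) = -3.56*m^3 + 6.48*m^2 - 1.15*m - 2.8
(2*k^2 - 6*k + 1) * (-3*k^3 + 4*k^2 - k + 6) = -6*k^5 + 26*k^4 - 29*k^3 + 22*k^2 - 37*k + 6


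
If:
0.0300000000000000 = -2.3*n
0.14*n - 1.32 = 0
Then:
No Solution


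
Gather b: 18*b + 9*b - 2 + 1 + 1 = 27*b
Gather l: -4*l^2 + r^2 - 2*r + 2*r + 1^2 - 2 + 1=-4*l^2 + r^2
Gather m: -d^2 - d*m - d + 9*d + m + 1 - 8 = -d^2 + 8*d + m*(1 - d) - 7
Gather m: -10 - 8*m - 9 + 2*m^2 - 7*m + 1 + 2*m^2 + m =4*m^2 - 14*m - 18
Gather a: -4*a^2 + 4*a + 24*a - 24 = -4*a^2 + 28*a - 24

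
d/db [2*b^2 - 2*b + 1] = 4*b - 2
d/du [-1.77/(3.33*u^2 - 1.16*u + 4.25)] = (11.7882*u - 2.0532)/(3.33*u^2 - 1.16*u + 4.25)^2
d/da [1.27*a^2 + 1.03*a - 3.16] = 2.54*a + 1.03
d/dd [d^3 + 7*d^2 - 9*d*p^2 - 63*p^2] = 3*d^2 + 14*d - 9*p^2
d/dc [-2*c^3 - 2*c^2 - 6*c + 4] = -6*c^2 - 4*c - 6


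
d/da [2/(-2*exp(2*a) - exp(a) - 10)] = (8*exp(a) + 2)*exp(a)/(2*exp(2*a) + exp(a) + 10)^2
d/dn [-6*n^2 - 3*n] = -12*n - 3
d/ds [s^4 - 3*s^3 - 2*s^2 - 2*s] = 4*s^3 - 9*s^2 - 4*s - 2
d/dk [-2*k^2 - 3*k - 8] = -4*k - 3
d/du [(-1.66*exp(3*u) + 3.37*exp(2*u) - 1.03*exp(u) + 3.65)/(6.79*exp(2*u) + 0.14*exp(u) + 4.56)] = (-11.2714*exp(4*u) - 0.464800000000004*exp(3*u) - 15.2433*exp(2*u) - 18.8326*exp(u) - 5.2078)*exp(u)/(46.1041*exp(4*u) + 1.9012*exp(3*u) + 61.9444*exp(2*u) + 1.2768*exp(u) + 20.7936)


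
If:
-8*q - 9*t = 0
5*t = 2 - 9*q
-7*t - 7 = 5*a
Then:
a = -35/41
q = 18/41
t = -16/41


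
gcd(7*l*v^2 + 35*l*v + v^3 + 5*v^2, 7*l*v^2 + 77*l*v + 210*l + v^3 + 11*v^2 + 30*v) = 7*l*v + 35*l + v^2 + 5*v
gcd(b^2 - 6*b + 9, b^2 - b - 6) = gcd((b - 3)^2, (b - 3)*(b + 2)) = b - 3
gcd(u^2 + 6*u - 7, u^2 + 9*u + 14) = u + 7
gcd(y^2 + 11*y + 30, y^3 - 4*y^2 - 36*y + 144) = y + 6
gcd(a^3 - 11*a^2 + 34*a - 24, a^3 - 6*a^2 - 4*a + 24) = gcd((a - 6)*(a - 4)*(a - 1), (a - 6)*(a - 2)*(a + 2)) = a - 6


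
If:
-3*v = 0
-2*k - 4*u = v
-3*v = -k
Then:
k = 0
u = 0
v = 0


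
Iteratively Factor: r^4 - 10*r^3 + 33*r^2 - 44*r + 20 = (r - 2)*(r^3 - 8*r^2 + 17*r - 10) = (r - 2)*(r - 1)*(r^2 - 7*r + 10) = (r - 5)*(r - 2)*(r - 1)*(r - 2)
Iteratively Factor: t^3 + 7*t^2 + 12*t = (t)*(t^2 + 7*t + 12) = t*(t + 3)*(t + 4)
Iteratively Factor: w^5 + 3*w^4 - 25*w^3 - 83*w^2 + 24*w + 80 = (w + 1)*(w^4 + 2*w^3 - 27*w^2 - 56*w + 80) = (w + 1)*(w + 4)*(w^3 - 2*w^2 - 19*w + 20) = (w - 1)*(w + 1)*(w + 4)*(w^2 - w - 20) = (w - 1)*(w + 1)*(w + 4)^2*(w - 5)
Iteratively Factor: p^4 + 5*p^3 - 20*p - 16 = (p + 2)*(p^3 + 3*p^2 - 6*p - 8) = (p + 2)*(p + 4)*(p^2 - p - 2) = (p + 1)*(p + 2)*(p + 4)*(p - 2)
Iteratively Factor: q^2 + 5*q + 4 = (q + 4)*(q + 1)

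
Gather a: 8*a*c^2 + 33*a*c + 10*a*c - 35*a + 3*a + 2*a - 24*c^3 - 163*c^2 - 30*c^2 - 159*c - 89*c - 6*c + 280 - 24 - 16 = a*(8*c^2 + 43*c - 30) - 24*c^3 - 193*c^2 - 254*c + 240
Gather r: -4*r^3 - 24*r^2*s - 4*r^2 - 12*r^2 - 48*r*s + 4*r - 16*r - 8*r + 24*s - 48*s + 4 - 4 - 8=-4*r^3 + r^2*(-24*s - 16) + r*(-48*s - 20) - 24*s - 8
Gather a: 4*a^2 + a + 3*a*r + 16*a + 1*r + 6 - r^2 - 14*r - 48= 4*a^2 + a*(3*r + 17) - r^2 - 13*r - 42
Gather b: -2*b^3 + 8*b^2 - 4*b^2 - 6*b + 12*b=-2*b^3 + 4*b^2 + 6*b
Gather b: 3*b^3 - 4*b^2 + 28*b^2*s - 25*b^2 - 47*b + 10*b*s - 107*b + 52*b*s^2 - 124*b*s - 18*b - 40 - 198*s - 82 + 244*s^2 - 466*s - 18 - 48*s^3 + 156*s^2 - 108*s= 3*b^3 + b^2*(28*s - 29) + b*(52*s^2 - 114*s - 172) - 48*s^3 + 400*s^2 - 772*s - 140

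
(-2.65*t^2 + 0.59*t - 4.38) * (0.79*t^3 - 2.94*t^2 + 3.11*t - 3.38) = -2.0935*t^5 + 8.2571*t^4 - 13.4363*t^3 + 23.6691*t^2 - 15.616*t + 14.8044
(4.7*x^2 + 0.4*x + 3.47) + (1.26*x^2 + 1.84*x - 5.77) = 5.96*x^2 + 2.24*x - 2.3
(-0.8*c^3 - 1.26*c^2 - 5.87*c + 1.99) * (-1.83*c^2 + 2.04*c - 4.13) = 1.464*c^5 + 0.6738*c^4 + 11.4757*c^3 - 10.4127*c^2 + 28.3027*c - 8.2187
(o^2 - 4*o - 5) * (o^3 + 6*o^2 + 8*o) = o^5 + 2*o^4 - 21*o^3 - 62*o^2 - 40*o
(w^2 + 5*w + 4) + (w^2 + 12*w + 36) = 2*w^2 + 17*w + 40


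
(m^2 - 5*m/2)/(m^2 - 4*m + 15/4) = 2*m/(2*m - 3)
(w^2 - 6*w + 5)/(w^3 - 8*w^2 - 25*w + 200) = (w - 1)/(w^2 - 3*w - 40)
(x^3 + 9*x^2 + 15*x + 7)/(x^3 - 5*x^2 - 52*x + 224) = (x^2 + 2*x + 1)/(x^2 - 12*x + 32)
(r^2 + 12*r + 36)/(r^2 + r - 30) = (r + 6)/(r - 5)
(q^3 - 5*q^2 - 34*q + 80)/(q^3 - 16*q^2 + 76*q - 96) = (q + 5)/(q - 6)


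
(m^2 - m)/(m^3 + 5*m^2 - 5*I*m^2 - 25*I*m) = (m - 1)/(m^2 + 5*m*(1 - I) - 25*I)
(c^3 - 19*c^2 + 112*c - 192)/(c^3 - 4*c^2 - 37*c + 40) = (c^2 - 11*c + 24)/(c^2 + 4*c - 5)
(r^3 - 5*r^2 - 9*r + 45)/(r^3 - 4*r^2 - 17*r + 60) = (r + 3)/(r + 4)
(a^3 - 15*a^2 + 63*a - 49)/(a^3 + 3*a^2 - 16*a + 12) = (a^2 - 14*a + 49)/(a^2 + 4*a - 12)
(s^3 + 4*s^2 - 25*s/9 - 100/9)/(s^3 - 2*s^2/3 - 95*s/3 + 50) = (s^2 + 17*s/3 + 20/3)/(s^2 + s - 30)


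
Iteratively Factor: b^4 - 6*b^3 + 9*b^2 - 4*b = (b - 4)*(b^3 - 2*b^2 + b) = (b - 4)*(b - 1)*(b^2 - b) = (b - 4)*(b - 1)^2*(b)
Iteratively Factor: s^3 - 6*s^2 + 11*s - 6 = (s - 1)*(s^2 - 5*s + 6) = (s - 3)*(s - 1)*(s - 2)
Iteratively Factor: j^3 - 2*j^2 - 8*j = (j - 4)*(j^2 + 2*j) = (j - 4)*(j + 2)*(j)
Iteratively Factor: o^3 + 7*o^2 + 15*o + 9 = (o + 3)*(o^2 + 4*o + 3) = (o + 1)*(o + 3)*(o + 3)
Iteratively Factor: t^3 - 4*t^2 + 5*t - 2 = (t - 1)*(t^2 - 3*t + 2) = (t - 2)*(t - 1)*(t - 1)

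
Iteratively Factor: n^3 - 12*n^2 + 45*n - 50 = (n - 5)*(n^2 - 7*n + 10) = (n - 5)^2*(n - 2)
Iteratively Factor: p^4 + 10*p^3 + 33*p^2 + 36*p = (p)*(p^3 + 10*p^2 + 33*p + 36) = p*(p + 3)*(p^2 + 7*p + 12) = p*(p + 3)^2*(p + 4)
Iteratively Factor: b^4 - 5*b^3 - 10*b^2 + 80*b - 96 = (b - 2)*(b^3 - 3*b^2 - 16*b + 48) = (b - 3)*(b - 2)*(b^2 - 16) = (b - 4)*(b - 3)*(b - 2)*(b + 4)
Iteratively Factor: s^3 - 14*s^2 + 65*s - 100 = (s - 5)*(s^2 - 9*s + 20) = (s - 5)^2*(s - 4)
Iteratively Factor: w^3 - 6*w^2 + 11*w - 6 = (w - 1)*(w^2 - 5*w + 6) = (w - 3)*(w - 1)*(w - 2)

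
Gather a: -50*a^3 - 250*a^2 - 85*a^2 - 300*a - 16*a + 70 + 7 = -50*a^3 - 335*a^2 - 316*a + 77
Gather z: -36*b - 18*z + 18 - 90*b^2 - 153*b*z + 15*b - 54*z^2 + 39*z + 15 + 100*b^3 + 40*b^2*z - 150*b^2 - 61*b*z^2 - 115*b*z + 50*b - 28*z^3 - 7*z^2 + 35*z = 100*b^3 - 240*b^2 + 29*b - 28*z^3 + z^2*(-61*b - 61) + z*(40*b^2 - 268*b + 56) + 33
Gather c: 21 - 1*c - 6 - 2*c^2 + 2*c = -2*c^2 + c + 15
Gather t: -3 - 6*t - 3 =-6*t - 6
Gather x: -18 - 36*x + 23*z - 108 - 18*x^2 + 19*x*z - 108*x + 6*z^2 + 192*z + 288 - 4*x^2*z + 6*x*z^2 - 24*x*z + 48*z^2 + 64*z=x^2*(-4*z - 18) + x*(6*z^2 - 5*z - 144) + 54*z^2 + 279*z + 162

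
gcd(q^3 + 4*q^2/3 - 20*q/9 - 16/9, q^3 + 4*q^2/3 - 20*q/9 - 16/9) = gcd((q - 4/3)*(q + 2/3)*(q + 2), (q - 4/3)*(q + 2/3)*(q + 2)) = q^3 + 4*q^2/3 - 20*q/9 - 16/9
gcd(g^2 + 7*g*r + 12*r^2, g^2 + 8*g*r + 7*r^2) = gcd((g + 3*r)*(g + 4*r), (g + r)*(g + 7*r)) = 1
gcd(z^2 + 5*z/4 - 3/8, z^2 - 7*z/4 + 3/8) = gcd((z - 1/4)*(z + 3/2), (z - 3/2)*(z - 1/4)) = z - 1/4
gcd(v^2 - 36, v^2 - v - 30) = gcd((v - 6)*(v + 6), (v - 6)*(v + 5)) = v - 6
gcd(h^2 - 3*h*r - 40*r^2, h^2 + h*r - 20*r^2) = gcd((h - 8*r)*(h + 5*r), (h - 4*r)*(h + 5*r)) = h + 5*r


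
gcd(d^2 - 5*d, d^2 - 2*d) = d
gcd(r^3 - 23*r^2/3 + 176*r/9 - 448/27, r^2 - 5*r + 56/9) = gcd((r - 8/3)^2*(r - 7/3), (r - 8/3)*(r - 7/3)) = r^2 - 5*r + 56/9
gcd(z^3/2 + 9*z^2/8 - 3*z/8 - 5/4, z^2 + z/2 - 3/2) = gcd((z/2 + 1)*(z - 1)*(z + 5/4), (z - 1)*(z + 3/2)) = z - 1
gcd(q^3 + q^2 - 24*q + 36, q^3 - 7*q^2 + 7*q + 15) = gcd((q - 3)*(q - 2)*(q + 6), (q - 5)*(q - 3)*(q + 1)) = q - 3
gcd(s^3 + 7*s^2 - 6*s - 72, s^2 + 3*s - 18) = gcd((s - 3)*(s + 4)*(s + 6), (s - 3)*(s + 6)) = s^2 + 3*s - 18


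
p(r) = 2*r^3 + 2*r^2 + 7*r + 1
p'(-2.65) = 38.54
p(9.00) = 1684.00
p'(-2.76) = 41.67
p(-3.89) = -113.69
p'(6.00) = 247.00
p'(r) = 6*r^2 + 4*r + 7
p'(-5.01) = 137.56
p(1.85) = 33.46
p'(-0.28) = 6.35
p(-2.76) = -45.13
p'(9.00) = 529.00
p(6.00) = 547.00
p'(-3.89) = 82.23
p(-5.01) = -235.37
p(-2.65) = -40.72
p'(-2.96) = 47.73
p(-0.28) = -0.85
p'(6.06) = 251.58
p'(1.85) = 34.94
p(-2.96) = -54.07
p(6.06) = 561.96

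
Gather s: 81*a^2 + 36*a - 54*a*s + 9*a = 81*a^2 - 54*a*s + 45*a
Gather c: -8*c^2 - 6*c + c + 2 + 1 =-8*c^2 - 5*c + 3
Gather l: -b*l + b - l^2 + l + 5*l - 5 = b - l^2 + l*(6 - b) - 5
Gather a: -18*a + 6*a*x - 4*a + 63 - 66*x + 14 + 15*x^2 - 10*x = a*(6*x - 22) + 15*x^2 - 76*x + 77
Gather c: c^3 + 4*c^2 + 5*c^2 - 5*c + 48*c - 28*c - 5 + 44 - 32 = c^3 + 9*c^2 + 15*c + 7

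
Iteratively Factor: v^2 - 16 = (v + 4)*(v - 4)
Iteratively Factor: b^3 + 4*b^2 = (b)*(b^2 + 4*b) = b*(b + 4)*(b)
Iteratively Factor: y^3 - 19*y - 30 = (y + 2)*(y^2 - 2*y - 15) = (y - 5)*(y + 2)*(y + 3)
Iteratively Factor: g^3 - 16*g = (g + 4)*(g^2 - 4*g) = g*(g + 4)*(g - 4)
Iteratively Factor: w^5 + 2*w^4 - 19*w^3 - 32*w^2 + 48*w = (w + 3)*(w^4 - w^3 - 16*w^2 + 16*w) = (w - 1)*(w + 3)*(w^3 - 16*w) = (w - 1)*(w + 3)*(w + 4)*(w^2 - 4*w) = (w - 4)*(w - 1)*(w + 3)*(w + 4)*(w)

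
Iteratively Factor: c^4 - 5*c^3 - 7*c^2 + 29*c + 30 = (c - 3)*(c^3 - 2*c^2 - 13*c - 10) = (c - 3)*(c + 2)*(c^2 - 4*c - 5) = (c - 5)*(c - 3)*(c + 2)*(c + 1)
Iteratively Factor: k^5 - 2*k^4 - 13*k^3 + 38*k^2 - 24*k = (k - 3)*(k^4 + k^3 - 10*k^2 + 8*k) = (k - 3)*(k - 1)*(k^3 + 2*k^2 - 8*k) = (k - 3)*(k - 2)*(k - 1)*(k^2 + 4*k) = (k - 3)*(k - 2)*(k - 1)*(k + 4)*(k)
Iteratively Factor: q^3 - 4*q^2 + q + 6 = (q - 2)*(q^2 - 2*q - 3) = (q - 2)*(q + 1)*(q - 3)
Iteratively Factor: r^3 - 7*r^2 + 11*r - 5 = (r - 1)*(r^2 - 6*r + 5) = (r - 1)^2*(r - 5)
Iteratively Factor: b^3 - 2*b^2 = (b)*(b^2 - 2*b) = b*(b - 2)*(b)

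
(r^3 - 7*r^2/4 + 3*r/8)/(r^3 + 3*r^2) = (8*r^2 - 14*r + 3)/(8*r*(r + 3))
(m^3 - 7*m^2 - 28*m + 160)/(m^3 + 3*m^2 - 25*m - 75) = (m^2 - 12*m + 32)/(m^2 - 2*m - 15)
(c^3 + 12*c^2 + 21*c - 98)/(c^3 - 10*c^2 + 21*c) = (c^3 + 12*c^2 + 21*c - 98)/(c*(c^2 - 10*c + 21))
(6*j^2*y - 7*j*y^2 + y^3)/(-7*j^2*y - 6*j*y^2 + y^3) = (-6*j^2 + 7*j*y - y^2)/(7*j^2 + 6*j*y - y^2)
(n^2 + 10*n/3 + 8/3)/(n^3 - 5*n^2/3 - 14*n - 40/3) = 1/(n - 5)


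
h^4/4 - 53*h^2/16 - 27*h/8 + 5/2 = (h/4 + 1/2)*(h - 4)*(h - 1/2)*(h + 5/2)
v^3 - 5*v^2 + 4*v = v*(v - 4)*(v - 1)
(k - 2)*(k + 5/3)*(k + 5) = k^3 + 14*k^2/3 - 5*k - 50/3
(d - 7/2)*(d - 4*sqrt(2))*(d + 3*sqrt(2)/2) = d^3 - 5*sqrt(2)*d^2/2 - 7*d^2/2 - 12*d + 35*sqrt(2)*d/4 + 42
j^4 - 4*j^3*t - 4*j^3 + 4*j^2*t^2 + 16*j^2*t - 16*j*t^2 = j*(j - 4)*(j - 2*t)^2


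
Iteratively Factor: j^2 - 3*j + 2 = (j - 1)*(j - 2)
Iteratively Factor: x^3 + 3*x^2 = (x + 3)*(x^2) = x*(x + 3)*(x)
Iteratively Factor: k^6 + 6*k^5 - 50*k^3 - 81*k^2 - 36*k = (k + 1)*(k^5 + 5*k^4 - 5*k^3 - 45*k^2 - 36*k) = (k + 1)*(k + 3)*(k^4 + 2*k^3 - 11*k^2 - 12*k) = k*(k + 1)*(k + 3)*(k^3 + 2*k^2 - 11*k - 12) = k*(k - 3)*(k + 1)*(k + 3)*(k^2 + 5*k + 4) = k*(k - 3)*(k + 1)^2*(k + 3)*(k + 4)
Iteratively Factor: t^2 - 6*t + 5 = (t - 5)*(t - 1)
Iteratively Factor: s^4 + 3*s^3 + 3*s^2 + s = (s)*(s^3 + 3*s^2 + 3*s + 1) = s*(s + 1)*(s^2 + 2*s + 1) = s*(s + 1)^2*(s + 1)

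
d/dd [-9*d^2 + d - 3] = 1 - 18*d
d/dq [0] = 0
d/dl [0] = 0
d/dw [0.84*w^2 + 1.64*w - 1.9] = 1.68*w + 1.64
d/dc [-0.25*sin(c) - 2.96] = -0.25*cos(c)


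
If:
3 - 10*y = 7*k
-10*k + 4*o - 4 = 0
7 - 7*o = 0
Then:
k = 0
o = 1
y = 3/10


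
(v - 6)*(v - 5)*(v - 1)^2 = v^4 - 13*v^3 + 53*v^2 - 71*v + 30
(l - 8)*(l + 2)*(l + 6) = l^3 - 52*l - 96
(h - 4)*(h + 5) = h^2 + h - 20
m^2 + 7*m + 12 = (m + 3)*(m + 4)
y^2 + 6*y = y*(y + 6)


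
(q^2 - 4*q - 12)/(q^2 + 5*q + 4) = (q^2 - 4*q - 12)/(q^2 + 5*q + 4)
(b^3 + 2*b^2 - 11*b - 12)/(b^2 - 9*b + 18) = (b^2 + 5*b + 4)/(b - 6)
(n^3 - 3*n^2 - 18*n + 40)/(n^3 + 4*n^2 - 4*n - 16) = (n - 5)/(n + 2)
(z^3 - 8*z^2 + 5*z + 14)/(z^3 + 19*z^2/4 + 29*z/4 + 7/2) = 4*(z^2 - 9*z + 14)/(4*z^2 + 15*z + 14)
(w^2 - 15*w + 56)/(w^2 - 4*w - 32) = (w - 7)/(w + 4)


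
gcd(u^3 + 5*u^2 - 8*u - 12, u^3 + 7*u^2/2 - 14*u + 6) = u^2 + 4*u - 12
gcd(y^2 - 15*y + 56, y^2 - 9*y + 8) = y - 8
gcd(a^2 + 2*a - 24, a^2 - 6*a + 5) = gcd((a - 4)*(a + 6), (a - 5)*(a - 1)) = 1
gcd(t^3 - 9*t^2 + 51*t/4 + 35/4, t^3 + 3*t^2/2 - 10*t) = t - 5/2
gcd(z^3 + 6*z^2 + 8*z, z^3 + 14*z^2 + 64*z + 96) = z + 4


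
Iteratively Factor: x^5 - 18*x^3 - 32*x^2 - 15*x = (x + 3)*(x^4 - 3*x^3 - 9*x^2 - 5*x) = (x + 1)*(x + 3)*(x^3 - 4*x^2 - 5*x) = (x + 1)^2*(x + 3)*(x^2 - 5*x) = x*(x + 1)^2*(x + 3)*(x - 5)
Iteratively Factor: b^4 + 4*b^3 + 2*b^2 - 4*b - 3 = (b - 1)*(b^3 + 5*b^2 + 7*b + 3) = (b - 1)*(b + 3)*(b^2 + 2*b + 1) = (b - 1)*(b + 1)*(b + 3)*(b + 1)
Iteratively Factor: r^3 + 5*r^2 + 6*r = (r)*(r^2 + 5*r + 6) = r*(r + 3)*(r + 2)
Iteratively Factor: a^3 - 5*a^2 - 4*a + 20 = (a + 2)*(a^2 - 7*a + 10) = (a - 2)*(a + 2)*(a - 5)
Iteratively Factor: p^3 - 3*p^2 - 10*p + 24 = (p - 4)*(p^2 + p - 6) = (p - 4)*(p - 2)*(p + 3)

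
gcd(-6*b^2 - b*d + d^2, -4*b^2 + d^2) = 2*b + d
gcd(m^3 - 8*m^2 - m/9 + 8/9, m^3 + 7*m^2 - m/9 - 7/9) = m^2 - 1/9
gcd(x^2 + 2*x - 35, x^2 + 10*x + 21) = x + 7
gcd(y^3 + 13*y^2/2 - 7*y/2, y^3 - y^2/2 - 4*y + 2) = y - 1/2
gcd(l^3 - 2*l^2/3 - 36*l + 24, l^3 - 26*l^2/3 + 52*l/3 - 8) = l^2 - 20*l/3 + 4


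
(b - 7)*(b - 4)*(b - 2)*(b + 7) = b^4 - 6*b^3 - 41*b^2 + 294*b - 392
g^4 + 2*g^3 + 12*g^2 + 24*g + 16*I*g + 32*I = (g + 2)*(g - 4*I)*(g + 2*I)^2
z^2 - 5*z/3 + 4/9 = (z - 4/3)*(z - 1/3)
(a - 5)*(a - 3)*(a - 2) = a^3 - 10*a^2 + 31*a - 30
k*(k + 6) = k^2 + 6*k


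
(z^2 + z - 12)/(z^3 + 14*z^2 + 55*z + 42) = (z^2 + z - 12)/(z^3 + 14*z^2 + 55*z + 42)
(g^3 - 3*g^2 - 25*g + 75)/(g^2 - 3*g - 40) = (g^2 - 8*g + 15)/(g - 8)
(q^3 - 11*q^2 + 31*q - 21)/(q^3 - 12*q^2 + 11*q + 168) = (q^2 - 4*q + 3)/(q^2 - 5*q - 24)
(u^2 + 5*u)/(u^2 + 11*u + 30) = u/(u + 6)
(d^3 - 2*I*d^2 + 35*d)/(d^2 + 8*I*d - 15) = d*(d - 7*I)/(d + 3*I)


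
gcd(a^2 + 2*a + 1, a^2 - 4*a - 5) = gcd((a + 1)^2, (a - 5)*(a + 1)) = a + 1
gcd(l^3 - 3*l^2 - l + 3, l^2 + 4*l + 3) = l + 1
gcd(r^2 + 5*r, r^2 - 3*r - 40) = r + 5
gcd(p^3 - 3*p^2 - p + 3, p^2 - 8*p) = 1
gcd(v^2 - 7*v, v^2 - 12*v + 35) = v - 7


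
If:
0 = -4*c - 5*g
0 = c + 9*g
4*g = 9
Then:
No Solution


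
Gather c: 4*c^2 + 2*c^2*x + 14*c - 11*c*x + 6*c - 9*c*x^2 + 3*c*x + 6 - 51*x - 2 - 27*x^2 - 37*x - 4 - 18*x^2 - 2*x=c^2*(2*x + 4) + c*(-9*x^2 - 8*x + 20) - 45*x^2 - 90*x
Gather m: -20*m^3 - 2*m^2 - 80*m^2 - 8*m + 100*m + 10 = -20*m^3 - 82*m^2 + 92*m + 10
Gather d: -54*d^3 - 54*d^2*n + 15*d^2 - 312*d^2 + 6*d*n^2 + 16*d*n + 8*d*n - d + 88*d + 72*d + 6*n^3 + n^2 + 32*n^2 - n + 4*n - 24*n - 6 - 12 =-54*d^3 + d^2*(-54*n - 297) + d*(6*n^2 + 24*n + 159) + 6*n^3 + 33*n^2 - 21*n - 18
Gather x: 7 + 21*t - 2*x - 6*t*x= 21*t + x*(-6*t - 2) + 7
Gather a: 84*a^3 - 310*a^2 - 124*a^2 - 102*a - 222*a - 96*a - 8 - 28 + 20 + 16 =84*a^3 - 434*a^2 - 420*a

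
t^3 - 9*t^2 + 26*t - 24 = (t - 4)*(t - 3)*(t - 2)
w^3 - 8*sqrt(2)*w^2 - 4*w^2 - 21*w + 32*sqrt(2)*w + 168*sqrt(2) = (w - 7)*(w + 3)*(w - 8*sqrt(2))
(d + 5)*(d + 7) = d^2 + 12*d + 35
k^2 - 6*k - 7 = (k - 7)*(k + 1)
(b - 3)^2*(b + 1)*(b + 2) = b^4 - 3*b^3 - 7*b^2 + 15*b + 18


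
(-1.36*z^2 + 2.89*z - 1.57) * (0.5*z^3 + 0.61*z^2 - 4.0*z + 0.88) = -0.68*z^5 + 0.6154*z^4 + 6.4179*z^3 - 13.7145*z^2 + 8.8232*z - 1.3816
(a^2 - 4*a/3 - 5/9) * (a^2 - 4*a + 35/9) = a^4 - 16*a^3/3 + 26*a^2/3 - 80*a/27 - 175/81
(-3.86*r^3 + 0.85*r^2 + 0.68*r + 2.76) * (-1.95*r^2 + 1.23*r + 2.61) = 7.527*r^5 - 6.4053*r^4 - 10.3551*r^3 - 2.3271*r^2 + 5.1696*r + 7.2036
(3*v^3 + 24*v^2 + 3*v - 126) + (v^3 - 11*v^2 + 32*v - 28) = 4*v^3 + 13*v^2 + 35*v - 154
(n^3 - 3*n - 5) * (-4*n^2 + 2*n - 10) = -4*n^5 + 2*n^4 + 2*n^3 + 14*n^2 + 20*n + 50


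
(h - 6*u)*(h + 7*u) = h^2 + h*u - 42*u^2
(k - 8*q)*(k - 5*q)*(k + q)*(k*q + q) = k^4*q - 12*k^3*q^2 + k^3*q + 27*k^2*q^3 - 12*k^2*q^2 + 40*k*q^4 + 27*k*q^3 + 40*q^4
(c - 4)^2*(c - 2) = c^3 - 10*c^2 + 32*c - 32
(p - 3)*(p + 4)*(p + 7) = p^3 + 8*p^2 - 5*p - 84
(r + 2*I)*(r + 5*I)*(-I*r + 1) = -I*r^3 + 8*r^2 + 17*I*r - 10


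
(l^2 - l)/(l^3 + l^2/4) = 4*(l - 1)/(l*(4*l + 1))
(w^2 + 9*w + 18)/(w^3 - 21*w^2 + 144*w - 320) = (w^2 + 9*w + 18)/(w^3 - 21*w^2 + 144*w - 320)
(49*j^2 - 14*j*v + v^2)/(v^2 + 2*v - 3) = (49*j^2 - 14*j*v + v^2)/(v^2 + 2*v - 3)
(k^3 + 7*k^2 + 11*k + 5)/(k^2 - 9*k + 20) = (k^3 + 7*k^2 + 11*k + 5)/(k^2 - 9*k + 20)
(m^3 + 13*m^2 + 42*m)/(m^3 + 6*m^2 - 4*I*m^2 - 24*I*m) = (m + 7)/(m - 4*I)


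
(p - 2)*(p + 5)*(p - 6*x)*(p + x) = p^4 - 5*p^3*x + 3*p^3 - 6*p^2*x^2 - 15*p^2*x - 10*p^2 - 18*p*x^2 + 50*p*x + 60*x^2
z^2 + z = z*(z + 1)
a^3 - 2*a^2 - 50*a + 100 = (a - 2)*(a - 5*sqrt(2))*(a + 5*sqrt(2))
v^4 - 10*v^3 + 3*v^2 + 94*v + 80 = (v - 8)*(v - 5)*(v + 1)*(v + 2)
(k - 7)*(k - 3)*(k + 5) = k^3 - 5*k^2 - 29*k + 105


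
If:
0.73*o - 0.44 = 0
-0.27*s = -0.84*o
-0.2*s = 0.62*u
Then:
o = 0.60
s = 1.88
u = -0.60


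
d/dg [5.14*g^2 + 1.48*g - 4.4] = 10.28*g + 1.48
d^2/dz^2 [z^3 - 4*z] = 6*z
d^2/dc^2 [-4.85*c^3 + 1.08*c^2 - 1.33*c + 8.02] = 2.16 - 29.1*c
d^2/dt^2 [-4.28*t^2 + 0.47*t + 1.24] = -8.56000000000000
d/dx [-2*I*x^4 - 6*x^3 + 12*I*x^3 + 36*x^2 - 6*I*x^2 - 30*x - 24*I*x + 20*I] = -8*I*x^3 - x^2*(18 - 36*I) + x*(72 - 12*I) - 30 - 24*I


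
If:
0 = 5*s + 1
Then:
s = -1/5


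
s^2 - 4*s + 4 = (s - 2)^2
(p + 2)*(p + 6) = p^2 + 8*p + 12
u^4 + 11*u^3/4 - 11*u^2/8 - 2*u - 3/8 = (u - 1)*(u + 1/4)*(u + 1/2)*(u + 3)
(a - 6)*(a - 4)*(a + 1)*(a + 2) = a^4 - 7*a^3 - 4*a^2 + 52*a + 48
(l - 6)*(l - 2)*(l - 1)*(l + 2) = l^4 - 7*l^3 + 2*l^2 + 28*l - 24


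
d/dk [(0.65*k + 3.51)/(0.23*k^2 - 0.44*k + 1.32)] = (-0.1495*k^2 - 1.6146*k + 2.4024)/(0.0529*k^4 - 0.2024*k^3 + 0.8008*k^2 - 1.1616*k + 1.7424)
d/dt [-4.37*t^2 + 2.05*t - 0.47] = 2.05 - 8.74*t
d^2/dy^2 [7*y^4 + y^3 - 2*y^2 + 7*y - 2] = 84*y^2 + 6*y - 4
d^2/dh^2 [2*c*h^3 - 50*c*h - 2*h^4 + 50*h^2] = 12*c*h - 24*h^2 + 100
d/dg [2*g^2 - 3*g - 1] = 4*g - 3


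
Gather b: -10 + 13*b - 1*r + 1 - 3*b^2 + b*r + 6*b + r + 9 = -3*b^2 + b*(r + 19)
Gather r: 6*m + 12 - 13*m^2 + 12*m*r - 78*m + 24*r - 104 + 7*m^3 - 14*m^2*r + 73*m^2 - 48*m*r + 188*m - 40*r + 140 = 7*m^3 + 60*m^2 + 116*m + r*(-14*m^2 - 36*m - 16) + 48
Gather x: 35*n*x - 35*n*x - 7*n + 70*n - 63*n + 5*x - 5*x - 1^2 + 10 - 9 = 0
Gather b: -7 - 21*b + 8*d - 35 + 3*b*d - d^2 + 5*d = b*(3*d - 21) - d^2 + 13*d - 42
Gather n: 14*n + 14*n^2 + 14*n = 14*n^2 + 28*n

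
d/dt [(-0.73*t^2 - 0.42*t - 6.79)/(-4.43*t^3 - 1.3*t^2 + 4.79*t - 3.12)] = (-3.2339*t^4 - 3.7212*t^3 - 94.2818*t^2 - 13.0988*t + 33.8345)/(19.6249*t^6 + 11.518*t^5 - 40.7494*t^4 + 15.1892*t^3 + 31.0561*t^2 - 29.8896*t + 9.7344)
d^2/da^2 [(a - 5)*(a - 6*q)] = 2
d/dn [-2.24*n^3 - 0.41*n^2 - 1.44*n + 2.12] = -6.72*n^2 - 0.82*n - 1.44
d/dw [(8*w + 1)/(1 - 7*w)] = 15/(7*w - 1)^2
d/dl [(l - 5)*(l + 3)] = 2*l - 2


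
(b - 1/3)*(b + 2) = b^2 + 5*b/3 - 2/3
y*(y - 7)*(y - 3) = y^3 - 10*y^2 + 21*y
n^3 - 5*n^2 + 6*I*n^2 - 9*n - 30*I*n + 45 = (n - 5)*(n + 3*I)^2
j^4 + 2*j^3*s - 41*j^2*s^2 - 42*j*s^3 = j*(j - 6*s)*(j + s)*(j + 7*s)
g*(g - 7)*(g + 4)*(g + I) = g^4 - 3*g^3 + I*g^3 - 28*g^2 - 3*I*g^2 - 28*I*g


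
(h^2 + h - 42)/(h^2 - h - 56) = (h - 6)/(h - 8)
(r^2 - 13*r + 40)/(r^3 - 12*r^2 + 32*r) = (r - 5)/(r*(r - 4))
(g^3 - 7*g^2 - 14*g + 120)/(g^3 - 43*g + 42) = (g^2 - g - 20)/(g^2 + 6*g - 7)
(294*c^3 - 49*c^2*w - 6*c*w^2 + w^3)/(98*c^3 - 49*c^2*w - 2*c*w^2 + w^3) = (-6*c + w)/(-2*c + w)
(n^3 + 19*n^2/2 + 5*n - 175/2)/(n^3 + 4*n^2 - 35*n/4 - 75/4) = 2*(n + 7)/(2*n + 3)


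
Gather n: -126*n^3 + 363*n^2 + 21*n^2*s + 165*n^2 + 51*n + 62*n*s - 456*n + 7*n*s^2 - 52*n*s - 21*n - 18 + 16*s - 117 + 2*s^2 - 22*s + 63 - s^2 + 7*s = -126*n^3 + n^2*(21*s + 528) + n*(7*s^2 + 10*s - 426) + s^2 + s - 72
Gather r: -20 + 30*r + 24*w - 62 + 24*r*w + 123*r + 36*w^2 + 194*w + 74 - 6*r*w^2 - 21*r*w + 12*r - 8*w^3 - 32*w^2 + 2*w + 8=r*(-6*w^2 + 3*w + 165) - 8*w^3 + 4*w^2 + 220*w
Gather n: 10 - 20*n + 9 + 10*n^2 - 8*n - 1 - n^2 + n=9*n^2 - 27*n + 18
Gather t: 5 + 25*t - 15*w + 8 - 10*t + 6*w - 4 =15*t - 9*w + 9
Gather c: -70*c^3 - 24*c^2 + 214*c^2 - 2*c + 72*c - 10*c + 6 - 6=-70*c^3 + 190*c^2 + 60*c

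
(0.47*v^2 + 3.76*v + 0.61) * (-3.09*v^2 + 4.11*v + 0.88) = -1.4523*v^4 - 9.6867*v^3 + 13.9823*v^2 + 5.8159*v + 0.5368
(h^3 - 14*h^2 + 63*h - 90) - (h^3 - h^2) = -13*h^2 + 63*h - 90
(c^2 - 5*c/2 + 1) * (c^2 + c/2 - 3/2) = c^4 - 2*c^3 - 7*c^2/4 + 17*c/4 - 3/2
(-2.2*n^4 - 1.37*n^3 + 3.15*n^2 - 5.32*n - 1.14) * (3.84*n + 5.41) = -8.448*n^5 - 17.1628*n^4 + 4.6843*n^3 - 3.3873*n^2 - 33.1588*n - 6.1674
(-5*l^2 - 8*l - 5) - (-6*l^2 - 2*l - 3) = l^2 - 6*l - 2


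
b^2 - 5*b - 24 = (b - 8)*(b + 3)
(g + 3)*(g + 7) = g^2 + 10*g + 21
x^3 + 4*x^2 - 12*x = x*(x - 2)*(x + 6)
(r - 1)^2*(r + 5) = r^3 + 3*r^2 - 9*r + 5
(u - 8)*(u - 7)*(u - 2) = u^3 - 17*u^2 + 86*u - 112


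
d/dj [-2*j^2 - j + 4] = -4*j - 1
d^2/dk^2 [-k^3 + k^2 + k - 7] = 2 - 6*k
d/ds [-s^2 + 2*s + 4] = 2 - 2*s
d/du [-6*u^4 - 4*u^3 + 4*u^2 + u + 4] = -24*u^3 - 12*u^2 + 8*u + 1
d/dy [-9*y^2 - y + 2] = -18*y - 1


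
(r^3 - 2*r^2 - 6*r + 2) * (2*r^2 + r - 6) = 2*r^5 - 3*r^4 - 20*r^3 + 10*r^2 + 38*r - 12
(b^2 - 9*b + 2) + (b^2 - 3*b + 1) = 2*b^2 - 12*b + 3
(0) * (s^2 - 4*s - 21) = 0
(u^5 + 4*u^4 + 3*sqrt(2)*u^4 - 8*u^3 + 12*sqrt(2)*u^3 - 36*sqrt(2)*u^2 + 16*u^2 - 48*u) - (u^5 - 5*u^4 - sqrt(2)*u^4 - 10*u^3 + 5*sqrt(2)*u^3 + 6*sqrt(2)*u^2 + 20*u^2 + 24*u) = 4*sqrt(2)*u^4 + 9*u^4 + 2*u^3 + 7*sqrt(2)*u^3 - 42*sqrt(2)*u^2 - 4*u^2 - 72*u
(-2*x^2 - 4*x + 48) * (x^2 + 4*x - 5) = -2*x^4 - 12*x^3 + 42*x^2 + 212*x - 240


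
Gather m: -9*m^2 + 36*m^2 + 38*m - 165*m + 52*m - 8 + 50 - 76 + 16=27*m^2 - 75*m - 18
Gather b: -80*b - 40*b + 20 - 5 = 15 - 120*b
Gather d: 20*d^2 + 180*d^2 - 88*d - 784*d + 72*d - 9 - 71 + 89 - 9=200*d^2 - 800*d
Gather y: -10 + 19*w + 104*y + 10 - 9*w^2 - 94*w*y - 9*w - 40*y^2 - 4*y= -9*w^2 + 10*w - 40*y^2 + y*(100 - 94*w)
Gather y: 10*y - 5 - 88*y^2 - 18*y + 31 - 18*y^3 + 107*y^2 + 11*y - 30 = -18*y^3 + 19*y^2 + 3*y - 4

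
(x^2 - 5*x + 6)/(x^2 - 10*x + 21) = (x - 2)/(x - 7)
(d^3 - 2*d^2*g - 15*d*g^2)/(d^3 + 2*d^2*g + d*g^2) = (d^2 - 2*d*g - 15*g^2)/(d^2 + 2*d*g + g^2)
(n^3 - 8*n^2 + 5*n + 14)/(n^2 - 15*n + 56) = (n^2 - n - 2)/(n - 8)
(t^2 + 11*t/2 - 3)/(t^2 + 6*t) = (t - 1/2)/t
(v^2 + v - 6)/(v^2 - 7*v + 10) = (v + 3)/(v - 5)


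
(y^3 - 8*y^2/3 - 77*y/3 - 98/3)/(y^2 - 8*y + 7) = (3*y^2 + 13*y + 14)/(3*(y - 1))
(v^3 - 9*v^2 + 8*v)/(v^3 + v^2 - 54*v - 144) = v*(v - 1)/(v^2 + 9*v + 18)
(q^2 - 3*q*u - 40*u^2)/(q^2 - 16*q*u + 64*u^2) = (q + 5*u)/(q - 8*u)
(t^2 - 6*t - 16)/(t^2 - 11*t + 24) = (t + 2)/(t - 3)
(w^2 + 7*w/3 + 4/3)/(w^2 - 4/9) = 3*(3*w^2 + 7*w + 4)/(9*w^2 - 4)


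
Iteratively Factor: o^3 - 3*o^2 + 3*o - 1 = (o - 1)*(o^2 - 2*o + 1) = (o - 1)^2*(o - 1)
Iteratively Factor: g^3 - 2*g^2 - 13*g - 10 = (g + 1)*(g^2 - 3*g - 10) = (g - 5)*(g + 1)*(g + 2)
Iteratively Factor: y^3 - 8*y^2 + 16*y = (y - 4)*(y^2 - 4*y) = y*(y - 4)*(y - 4)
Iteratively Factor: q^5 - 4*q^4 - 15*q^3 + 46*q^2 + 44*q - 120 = (q + 3)*(q^4 - 7*q^3 + 6*q^2 + 28*q - 40) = (q - 2)*(q + 3)*(q^3 - 5*q^2 - 4*q + 20) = (q - 2)*(q + 2)*(q + 3)*(q^2 - 7*q + 10) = (q - 5)*(q - 2)*(q + 2)*(q + 3)*(q - 2)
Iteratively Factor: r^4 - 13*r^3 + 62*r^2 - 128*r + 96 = (r - 3)*(r^3 - 10*r^2 + 32*r - 32) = (r - 4)*(r - 3)*(r^2 - 6*r + 8) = (r - 4)^2*(r - 3)*(r - 2)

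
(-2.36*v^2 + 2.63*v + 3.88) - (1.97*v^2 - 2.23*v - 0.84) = -4.33*v^2 + 4.86*v + 4.72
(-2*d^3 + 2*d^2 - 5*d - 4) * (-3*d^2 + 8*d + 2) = 6*d^5 - 22*d^4 + 27*d^3 - 24*d^2 - 42*d - 8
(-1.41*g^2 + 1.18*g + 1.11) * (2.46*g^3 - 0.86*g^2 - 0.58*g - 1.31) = -3.4686*g^5 + 4.1154*g^4 + 2.5336*g^3 + 0.2081*g^2 - 2.1896*g - 1.4541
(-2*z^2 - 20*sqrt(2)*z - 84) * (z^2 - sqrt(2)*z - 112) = -2*z^4 - 18*sqrt(2)*z^3 + 180*z^2 + 2324*sqrt(2)*z + 9408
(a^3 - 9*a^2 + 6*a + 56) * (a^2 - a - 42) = a^5 - 10*a^4 - 27*a^3 + 428*a^2 - 308*a - 2352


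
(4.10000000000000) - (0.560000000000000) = 3.54000000000000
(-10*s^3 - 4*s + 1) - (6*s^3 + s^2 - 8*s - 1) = -16*s^3 - s^2 + 4*s + 2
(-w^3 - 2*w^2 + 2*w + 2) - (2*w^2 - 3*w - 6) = -w^3 - 4*w^2 + 5*w + 8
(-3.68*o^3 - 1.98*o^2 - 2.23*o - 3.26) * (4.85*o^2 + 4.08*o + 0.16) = -17.848*o^5 - 24.6174*o^4 - 19.4827*o^3 - 25.2262*o^2 - 13.6576*o - 0.5216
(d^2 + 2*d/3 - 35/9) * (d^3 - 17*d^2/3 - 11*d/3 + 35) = d^5 - 5*d^4 - 34*d^3/3 + 1474*d^2/27 + 1015*d/27 - 1225/9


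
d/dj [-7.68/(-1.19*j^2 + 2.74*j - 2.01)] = (21.0432 - 18.2784*j)/(1.19*j^2 - 2.74*j + 2.01)^2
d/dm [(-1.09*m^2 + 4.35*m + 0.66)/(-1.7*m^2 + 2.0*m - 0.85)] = (5.215*m^2 + 4.097*m - 5.0175)/(2.89*m^4 - 6.8*m^3 + 6.89*m^2 - 3.4*m + 0.7225)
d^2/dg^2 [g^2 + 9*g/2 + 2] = 2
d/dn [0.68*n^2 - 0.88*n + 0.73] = 1.36*n - 0.88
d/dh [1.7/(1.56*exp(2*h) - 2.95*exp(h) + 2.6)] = (5.015 - 5.304*exp(h))*exp(h)/(1.56*exp(2*h) - 2.95*exp(h) + 2.6)^2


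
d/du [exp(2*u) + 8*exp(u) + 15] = 2*(exp(u) + 4)*exp(u)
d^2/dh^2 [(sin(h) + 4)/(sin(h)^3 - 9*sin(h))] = 2*(-2*sin(h)^4 - 18*sin(h)^3 - 15*sin(h)^2 + 60*sin(h) + 9 - 270/sin(h) + 324/sin(h)^3)/((sin(h) - 3)^3*(sin(h) + 3)^3)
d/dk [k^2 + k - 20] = 2*k + 1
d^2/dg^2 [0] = 0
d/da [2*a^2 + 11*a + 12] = 4*a + 11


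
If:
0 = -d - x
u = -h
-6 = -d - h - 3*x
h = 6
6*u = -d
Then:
No Solution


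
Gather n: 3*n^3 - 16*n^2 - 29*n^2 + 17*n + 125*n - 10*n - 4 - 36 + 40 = 3*n^3 - 45*n^2 + 132*n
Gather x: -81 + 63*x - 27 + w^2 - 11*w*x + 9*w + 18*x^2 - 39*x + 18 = w^2 + 9*w + 18*x^2 + x*(24 - 11*w) - 90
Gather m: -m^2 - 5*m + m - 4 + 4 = -m^2 - 4*m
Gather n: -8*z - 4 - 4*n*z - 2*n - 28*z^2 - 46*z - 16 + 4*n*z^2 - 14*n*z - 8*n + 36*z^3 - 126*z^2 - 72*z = n*(4*z^2 - 18*z - 10) + 36*z^3 - 154*z^2 - 126*z - 20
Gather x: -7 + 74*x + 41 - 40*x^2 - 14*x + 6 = -40*x^2 + 60*x + 40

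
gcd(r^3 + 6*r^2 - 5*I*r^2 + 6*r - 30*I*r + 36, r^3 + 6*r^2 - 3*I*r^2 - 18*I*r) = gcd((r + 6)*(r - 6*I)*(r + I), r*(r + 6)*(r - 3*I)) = r + 6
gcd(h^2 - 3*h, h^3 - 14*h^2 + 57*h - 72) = h - 3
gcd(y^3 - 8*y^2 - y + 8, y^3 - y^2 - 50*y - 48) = y^2 - 7*y - 8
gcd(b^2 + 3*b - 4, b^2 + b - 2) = b - 1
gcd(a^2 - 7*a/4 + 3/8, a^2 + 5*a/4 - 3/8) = a - 1/4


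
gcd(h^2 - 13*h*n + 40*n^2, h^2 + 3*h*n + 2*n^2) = 1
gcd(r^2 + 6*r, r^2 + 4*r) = r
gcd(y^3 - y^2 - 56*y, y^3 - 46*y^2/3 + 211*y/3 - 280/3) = y - 8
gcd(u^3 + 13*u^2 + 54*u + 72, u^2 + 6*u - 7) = 1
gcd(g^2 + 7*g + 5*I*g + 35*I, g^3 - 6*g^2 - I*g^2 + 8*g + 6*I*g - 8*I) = 1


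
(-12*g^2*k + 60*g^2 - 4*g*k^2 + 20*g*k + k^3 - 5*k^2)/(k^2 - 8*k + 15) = (-12*g^2 - 4*g*k + k^2)/(k - 3)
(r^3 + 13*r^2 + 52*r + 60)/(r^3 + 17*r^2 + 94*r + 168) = (r^2 + 7*r + 10)/(r^2 + 11*r + 28)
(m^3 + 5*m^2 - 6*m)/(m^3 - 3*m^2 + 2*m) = (m + 6)/(m - 2)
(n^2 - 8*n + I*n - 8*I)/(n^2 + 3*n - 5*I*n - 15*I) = (n^2 + n*(-8 + I) - 8*I)/(n^2 + n*(3 - 5*I) - 15*I)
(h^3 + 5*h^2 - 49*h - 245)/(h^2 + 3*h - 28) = (h^2 - 2*h - 35)/(h - 4)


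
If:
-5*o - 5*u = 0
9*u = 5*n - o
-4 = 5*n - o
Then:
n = -32/45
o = 4/9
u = -4/9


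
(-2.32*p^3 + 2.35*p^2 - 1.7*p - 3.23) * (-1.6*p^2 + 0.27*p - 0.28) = 3.712*p^5 - 4.3864*p^4 + 4.0041*p^3 + 4.051*p^2 - 0.3961*p + 0.9044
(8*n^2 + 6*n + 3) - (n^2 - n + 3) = 7*n^2 + 7*n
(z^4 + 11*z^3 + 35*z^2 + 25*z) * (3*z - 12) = 3*z^5 + 21*z^4 - 27*z^3 - 345*z^2 - 300*z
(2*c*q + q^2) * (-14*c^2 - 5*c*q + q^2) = -28*c^3*q - 24*c^2*q^2 - 3*c*q^3 + q^4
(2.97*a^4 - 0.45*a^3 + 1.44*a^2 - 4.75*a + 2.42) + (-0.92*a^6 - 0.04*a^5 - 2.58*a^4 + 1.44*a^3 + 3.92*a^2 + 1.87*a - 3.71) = -0.92*a^6 - 0.04*a^5 + 0.39*a^4 + 0.99*a^3 + 5.36*a^2 - 2.88*a - 1.29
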